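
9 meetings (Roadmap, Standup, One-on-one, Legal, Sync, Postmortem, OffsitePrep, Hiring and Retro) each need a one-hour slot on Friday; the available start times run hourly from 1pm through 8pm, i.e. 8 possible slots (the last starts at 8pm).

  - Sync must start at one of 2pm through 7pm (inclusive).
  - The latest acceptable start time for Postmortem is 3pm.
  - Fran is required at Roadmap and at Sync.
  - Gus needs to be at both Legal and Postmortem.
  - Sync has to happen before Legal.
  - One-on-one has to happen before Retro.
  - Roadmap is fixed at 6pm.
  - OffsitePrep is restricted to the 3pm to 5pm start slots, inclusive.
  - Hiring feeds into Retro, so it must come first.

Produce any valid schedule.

Standup -> 1pm, Roadmap -> 6pm, Postmortem -> 1pm, Legal -> 3pm, Hiring -> 1pm, One-on-one -> 1pm, OffsitePrep -> 3pm, Sync -> 2pm, Retro -> 2pm

Checking: Sync(2pm) before Legal(3pm); Hiring(1pm) before Retro(2pm); One-on-one(1pm) before Retro(2pm); Roadmap(6pm) != Sync(2pm); Legal(3pm) != Postmortem(1pm); OffsitePrep=3pm in [3pm,5pm]; Sync=2pm in [2pm,7pm]; Roadmap=6pm in [6pm,6pm]; Postmortem=1pm in [1pm,3pm].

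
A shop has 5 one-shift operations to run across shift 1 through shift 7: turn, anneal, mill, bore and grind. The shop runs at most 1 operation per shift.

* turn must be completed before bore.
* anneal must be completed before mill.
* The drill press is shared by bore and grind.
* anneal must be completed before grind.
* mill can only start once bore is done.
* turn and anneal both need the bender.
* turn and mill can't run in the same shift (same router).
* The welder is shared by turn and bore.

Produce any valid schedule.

grind -> shift 5; bore -> shift 3; turn -> shift 2; mill -> shift 4; anneal -> shift 1

Checking: anneal(shift 1) before mill(shift 4); turn(shift 2) before bore(shift 3); bore(shift 3) before mill(shift 4); anneal(shift 1) before grind(shift 5); turn(shift 2) != bore(shift 3); turn(shift 2) != mill(shift 4); turn(shift 2) != anneal(shift 1); bore(shift 3) != grind(shift 5); max 1 per shift (cap 1).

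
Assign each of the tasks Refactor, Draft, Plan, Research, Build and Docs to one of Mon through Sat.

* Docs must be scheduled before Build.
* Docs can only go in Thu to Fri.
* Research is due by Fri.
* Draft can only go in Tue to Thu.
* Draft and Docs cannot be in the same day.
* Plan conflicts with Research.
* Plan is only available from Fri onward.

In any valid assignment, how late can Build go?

Sat

Precedence pushes Build to at least Fri.
Build at Sat is achievable: Docs -> Thu; Refactor -> Mon; Build -> Sat; Plan -> Fri; Draft -> Tue; Research -> Mon.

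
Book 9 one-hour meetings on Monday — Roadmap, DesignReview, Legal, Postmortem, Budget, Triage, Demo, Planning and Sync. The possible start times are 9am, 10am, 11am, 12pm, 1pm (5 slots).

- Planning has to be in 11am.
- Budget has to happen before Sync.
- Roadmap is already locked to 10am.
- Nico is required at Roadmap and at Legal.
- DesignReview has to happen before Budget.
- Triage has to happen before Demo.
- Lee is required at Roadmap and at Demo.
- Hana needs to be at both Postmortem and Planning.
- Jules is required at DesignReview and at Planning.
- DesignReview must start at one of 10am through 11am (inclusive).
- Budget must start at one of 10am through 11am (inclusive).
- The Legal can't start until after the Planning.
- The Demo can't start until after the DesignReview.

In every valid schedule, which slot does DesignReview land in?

DesignReview's window is 10am–11am.
Planning is fixed at 11am, and DesignReview can't share a slot with Planning.
So DesignReview must be 10am.

10am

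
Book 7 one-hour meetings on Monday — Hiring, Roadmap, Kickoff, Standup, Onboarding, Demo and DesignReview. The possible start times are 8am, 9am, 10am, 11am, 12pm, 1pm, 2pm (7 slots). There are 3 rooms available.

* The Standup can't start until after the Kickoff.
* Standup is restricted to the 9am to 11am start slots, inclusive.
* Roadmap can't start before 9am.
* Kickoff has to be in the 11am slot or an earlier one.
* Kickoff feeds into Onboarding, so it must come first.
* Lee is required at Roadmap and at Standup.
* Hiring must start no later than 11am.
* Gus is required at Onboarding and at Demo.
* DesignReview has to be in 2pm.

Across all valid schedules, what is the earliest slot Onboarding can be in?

Precedence pushes Onboarding to at least 9am.
Onboarding at 9am is achievable: Onboarding -> 9am, Demo -> 8am, Roadmap -> 10am, Kickoff -> 8am, Standup -> 9am, DesignReview -> 2pm, Hiring -> 8am.

9am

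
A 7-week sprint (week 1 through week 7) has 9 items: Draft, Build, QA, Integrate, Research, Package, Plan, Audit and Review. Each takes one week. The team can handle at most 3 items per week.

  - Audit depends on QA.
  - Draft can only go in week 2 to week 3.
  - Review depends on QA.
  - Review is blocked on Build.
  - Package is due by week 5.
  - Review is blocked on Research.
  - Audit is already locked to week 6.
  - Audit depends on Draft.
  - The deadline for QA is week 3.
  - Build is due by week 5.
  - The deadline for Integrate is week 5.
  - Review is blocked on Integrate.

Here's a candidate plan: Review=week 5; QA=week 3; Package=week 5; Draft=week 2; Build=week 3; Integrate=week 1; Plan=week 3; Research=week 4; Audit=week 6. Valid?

Yes

Build is due by week 5 — holds.
Audit depends on Draft — holds.
Review is blocked on Build — holds.
Review is blocked on Integrate — holds.
The deadline for Integrate is week 5 — holds.
Audit is already locked to week 6 — holds.
Review depends on QA — holds.
Audit depends on QA — holds.
Review is blocked on Research — holds.
The deadline for QA is week 3 — holds.
Draft can only go in week 2 to week 3 — holds.
The team can handle at most 3 items per week — holds.
Package is due by week 5 — holds.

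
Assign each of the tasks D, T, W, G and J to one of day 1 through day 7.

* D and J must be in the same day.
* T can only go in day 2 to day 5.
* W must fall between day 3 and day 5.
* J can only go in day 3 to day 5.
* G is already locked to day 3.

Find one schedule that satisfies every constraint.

G -> day 3; T -> day 2; W -> day 3; J -> day 3; D -> day 3

Checking: D = J = day 3; J=day 3 in [day 3,day 5]; G=day 3 in [day 3,day 3]; W=day 3 in [day 3,day 5]; T=day 2 in [day 2,day 5].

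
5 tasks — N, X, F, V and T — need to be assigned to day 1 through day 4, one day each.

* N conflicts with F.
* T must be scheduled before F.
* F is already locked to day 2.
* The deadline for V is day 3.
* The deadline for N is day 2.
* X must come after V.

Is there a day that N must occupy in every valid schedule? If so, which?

day 1

N's window is day 1–day 2.
F is fixed at day 2, and N can't share a day with F.
So N must be day 1.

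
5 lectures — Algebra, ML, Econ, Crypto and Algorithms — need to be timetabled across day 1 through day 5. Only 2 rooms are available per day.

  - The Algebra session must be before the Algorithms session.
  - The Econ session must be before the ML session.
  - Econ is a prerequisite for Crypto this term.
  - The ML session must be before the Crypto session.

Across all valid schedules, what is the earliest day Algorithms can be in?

Precedence pushes Algorithms to at least day 2.
Algorithms at day 2 is achievable: Econ in day 1; Crypto in day 3; ML in day 2; Algorithms in day 2; Algebra in day 1.

day 2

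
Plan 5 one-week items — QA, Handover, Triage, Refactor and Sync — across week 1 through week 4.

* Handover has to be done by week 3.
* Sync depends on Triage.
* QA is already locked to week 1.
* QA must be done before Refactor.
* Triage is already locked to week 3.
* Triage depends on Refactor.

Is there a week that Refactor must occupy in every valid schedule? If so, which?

week 2

QA is fixed at week 1 and must come before Refactor, so Refactor is at least week 2.
Triage is fixed at week 3 and must come after Refactor, so Refactor is at most week 2.
So Refactor must be week 2.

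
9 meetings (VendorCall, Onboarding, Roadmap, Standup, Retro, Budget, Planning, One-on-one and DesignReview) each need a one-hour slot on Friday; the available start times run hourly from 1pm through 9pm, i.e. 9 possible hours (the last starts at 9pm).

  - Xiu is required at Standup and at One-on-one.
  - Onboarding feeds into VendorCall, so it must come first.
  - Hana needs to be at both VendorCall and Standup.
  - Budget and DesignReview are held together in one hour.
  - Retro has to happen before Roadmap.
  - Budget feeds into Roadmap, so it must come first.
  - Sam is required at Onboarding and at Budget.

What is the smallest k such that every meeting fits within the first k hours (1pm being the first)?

3 hours

The precedence chain requires at least 2 distinct hours.
Could 2 hours be enough, i.e. nothing placed later than 2pm? No: VendorCall must come after Onboarding (at 1pm or later) → {2pm}; Onboarding must come before VendorCall (at 2pm or earlier) → {1pm}; Roadmap must come after Retro (at 1pm or later) → {2pm}; Budget must come before Roadmap (at 2pm or earlier) → {1pm}; Budget can't share with Onboarding (1pm) → nothing is left.
So 2 hours is not enough.
3 works (last occupied hour: 3pm): for example Budget in 1pm; Standup in 1pm; Roadmap in 2pm; VendorCall in 3pm; Retro in 1pm; DesignReview in 1pm; One-on-one in 2pm; Planning in 1pm; Onboarding in 2pm.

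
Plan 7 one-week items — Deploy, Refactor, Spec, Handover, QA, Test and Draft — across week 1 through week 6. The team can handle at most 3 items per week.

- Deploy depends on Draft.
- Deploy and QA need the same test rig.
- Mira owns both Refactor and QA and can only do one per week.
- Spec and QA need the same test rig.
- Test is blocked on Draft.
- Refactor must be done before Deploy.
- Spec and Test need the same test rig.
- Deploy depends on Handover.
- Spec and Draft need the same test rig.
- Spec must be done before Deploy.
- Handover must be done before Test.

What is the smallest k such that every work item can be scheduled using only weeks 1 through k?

3 weeks

The precedence chain requires at least 2 distinct weeks.
With at most 3 per week and 7 work items, at least 3 weeks are needed.
3 works (last occupied week: week 3): for example Spec in week 2; Handover in week 1; QA in week 1; Draft in week 1; Refactor in week 2; Test in week 3; Deploy in week 3.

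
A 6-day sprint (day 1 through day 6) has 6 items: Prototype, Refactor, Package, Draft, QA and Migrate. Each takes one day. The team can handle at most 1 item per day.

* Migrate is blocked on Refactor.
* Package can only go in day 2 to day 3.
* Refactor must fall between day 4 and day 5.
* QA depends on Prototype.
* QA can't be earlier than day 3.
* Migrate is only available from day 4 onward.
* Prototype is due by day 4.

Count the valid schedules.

15

Splitting on Prototype: it can be day 1 (9), day 2 (3), day 3 (3). Listing each branch's schedules as (Refactor, Package, Draft, QA, Migrate) by day number:
Prototype=day 1: (4,2,3,5,6) (4,2,3,6,5) (4,2,5,3,6) (4,2,6,3,5) (4,3,2,5,6) (4,3,2,6,5) (5,2,3,4,6) (5,2,4,3,6) (5,3,2,4,6) — 9.
Prototype=day 2: (4,3,1,5,6) (4,3,1,6,5) (5,3,1,4,6) — 3.
Prototype=day 3: (4,2,1,5,6) (4,2,1,6,5) (5,2,1,4,6) — 3.
Summing: 9 + 3 + 3 = 15.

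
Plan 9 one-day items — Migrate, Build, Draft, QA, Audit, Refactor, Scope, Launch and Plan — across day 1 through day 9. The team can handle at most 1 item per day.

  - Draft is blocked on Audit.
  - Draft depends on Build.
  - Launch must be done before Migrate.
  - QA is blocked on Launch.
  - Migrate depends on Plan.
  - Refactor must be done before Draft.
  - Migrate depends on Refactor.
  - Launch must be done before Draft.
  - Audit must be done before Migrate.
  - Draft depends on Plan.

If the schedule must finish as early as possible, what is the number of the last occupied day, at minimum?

day 9

The precedence chain requires at least 2 distinct days.
With at most 1 per day and 9 tasks, at least 9 days are needed.
9 works (last occupied day: day 9): for example Draft in day 6, Build in day 5, Migrate in day 7, Plan in day 4, Launch in day 1, Audit in day 2, Refactor in day 3, QA in day 8, Scope in day 9.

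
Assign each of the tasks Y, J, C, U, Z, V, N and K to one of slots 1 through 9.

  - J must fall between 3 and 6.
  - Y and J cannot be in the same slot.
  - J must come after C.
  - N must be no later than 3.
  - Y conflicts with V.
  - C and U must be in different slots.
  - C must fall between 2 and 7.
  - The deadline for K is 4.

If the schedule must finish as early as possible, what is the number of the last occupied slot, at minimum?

slot 3

The precedence chain requires at least 2 distinct slots.
J can't be placed before 3, so the schedule must run through at least slot 3.
3 works (last occupied slot: 3): for example U in 1; Z in 1; K in 1; C in 2; J in 3; V in 2; N in 1; Y in 1.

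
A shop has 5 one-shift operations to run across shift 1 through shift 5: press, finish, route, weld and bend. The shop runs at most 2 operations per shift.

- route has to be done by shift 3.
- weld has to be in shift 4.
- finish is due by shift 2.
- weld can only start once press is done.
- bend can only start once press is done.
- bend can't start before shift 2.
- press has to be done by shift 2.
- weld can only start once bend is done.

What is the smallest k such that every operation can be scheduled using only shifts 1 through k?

4 shifts

The precedence chain requires at least 3 distinct shifts.
With at most 2 per shift and 5 operations, at least 3 shifts are needed.
weld can't be placed before shift 4, so the schedule must run through at least shift 4.
4 works (last occupied shift: shift 4): for example weld=shift 4; route=shift 2; press=shift 1; finish=shift 1; bend=shift 2.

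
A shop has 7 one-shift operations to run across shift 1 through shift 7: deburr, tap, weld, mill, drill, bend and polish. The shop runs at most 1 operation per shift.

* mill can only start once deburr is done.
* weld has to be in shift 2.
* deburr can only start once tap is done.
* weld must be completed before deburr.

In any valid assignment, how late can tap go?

Downstream work caps tap at shift 5.
tap at shift 5 is achievable: weld -> shift 2; bend -> shift 3; tap -> shift 5; mill -> shift 7; polish -> shift 4; drill -> shift 1; deburr -> shift 6.

shift 5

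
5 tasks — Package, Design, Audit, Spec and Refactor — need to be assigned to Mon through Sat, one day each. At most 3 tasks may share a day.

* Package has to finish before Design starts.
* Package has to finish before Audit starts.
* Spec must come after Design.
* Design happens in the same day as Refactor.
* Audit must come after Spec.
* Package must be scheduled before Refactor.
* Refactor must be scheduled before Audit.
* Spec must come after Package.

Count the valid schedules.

15

Splitting on Package: it can be Mon (10), Tue (4), Wed (1). Listing each branch's schedules as (Design, Audit, Spec, Refactor):
Package=Mon: (Tue,Thu,Wed,Tue) (Tue,Fri,Wed,Tue) (Tue,Fri,Thu,Tue) (Tue,Sat,Wed,Tue) (Tue,Sat,Thu,Tue) (Tue,Sat,Fri,Tue) (Wed,Fri,Thu,Wed) (Wed,Sat,Thu,Wed) (Wed,Sat,Fri,Wed) (Thu,Sat,Fri,Thu) — 10.
Package=Tue: (Wed,Fri,Thu,Wed) (Wed,Sat,Thu,Wed) (Wed,Sat,Fri,Wed) (Thu,Sat,Fri,Thu) — 4.
Package=Wed: (Thu,Sat,Fri,Thu) — 1.
Summing: 10 + 4 + 1 = 15.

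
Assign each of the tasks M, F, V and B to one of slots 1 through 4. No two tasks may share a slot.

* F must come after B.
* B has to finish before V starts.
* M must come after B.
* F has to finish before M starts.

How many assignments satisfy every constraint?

Enumerating: M in 3, B in 1, F in 2, V in 4 | V=3, M=4, B=1, F=2 | F in 3, B in 1, M in 4, V in 2.

3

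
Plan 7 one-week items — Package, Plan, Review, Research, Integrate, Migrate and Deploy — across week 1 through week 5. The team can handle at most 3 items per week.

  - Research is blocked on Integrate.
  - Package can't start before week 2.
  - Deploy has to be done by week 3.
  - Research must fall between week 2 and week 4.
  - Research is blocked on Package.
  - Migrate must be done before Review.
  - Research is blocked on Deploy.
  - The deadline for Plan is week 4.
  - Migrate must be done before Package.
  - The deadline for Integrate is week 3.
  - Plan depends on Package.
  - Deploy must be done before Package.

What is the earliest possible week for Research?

Research is available from week 2; precedence pushes Research to at least week 3; Research's own window allows nothing later than week 4.
Research at week 3 is achievable: Review in week 2, Integrate in week 1, Deploy in week 1, Package in week 2, Migrate in week 1, Research in week 3, Plan in week 3.

week 3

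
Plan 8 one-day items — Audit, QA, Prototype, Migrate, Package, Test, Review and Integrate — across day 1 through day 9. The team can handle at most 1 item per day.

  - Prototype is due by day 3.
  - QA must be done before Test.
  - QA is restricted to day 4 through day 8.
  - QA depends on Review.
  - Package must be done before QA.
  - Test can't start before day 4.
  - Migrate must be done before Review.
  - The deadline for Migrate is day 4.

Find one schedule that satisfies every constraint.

Audit=day 7, Integrate=day 8, Migrate=day 2, Package=day 4, QA=day 5, Prototype=day 1, Test=day 6, Review=day 3

Checking: QA(day 5) before Test(day 6); Migrate(day 2) before Review(day 3); Review(day 3) before QA(day 5); Package(day 4) before QA(day 5); Prototype=day 1 in [day 1,day 3]; Migrate=day 2 in [day 1,day 4]; Test=day 6 in [day 4,day 9]; QA=day 5 in [day 4,day 8]; max 1 per day (cap 1).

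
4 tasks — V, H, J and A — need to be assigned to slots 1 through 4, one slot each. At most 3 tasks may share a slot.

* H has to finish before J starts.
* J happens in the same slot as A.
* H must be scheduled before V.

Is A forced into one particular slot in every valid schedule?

No

A can be 2 (e.g. J -> 2; V -> 2; A -> 2; H -> 1) or 3 (e.g. A in 3; V in 2; J in 3; H in 1).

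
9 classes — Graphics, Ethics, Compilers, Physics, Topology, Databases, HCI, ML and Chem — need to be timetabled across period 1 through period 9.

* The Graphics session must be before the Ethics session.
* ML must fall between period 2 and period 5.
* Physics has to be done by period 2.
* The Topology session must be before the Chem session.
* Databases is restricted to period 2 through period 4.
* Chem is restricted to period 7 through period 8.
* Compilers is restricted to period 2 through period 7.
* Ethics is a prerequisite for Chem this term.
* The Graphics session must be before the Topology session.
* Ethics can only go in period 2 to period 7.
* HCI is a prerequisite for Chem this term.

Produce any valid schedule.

ML=period 2, Ethics=period 2, Compilers=period 2, Graphics=period 1, Databases=period 2, Topology=period 2, Chem=period 7, Physics=period 1, HCI=period 1

Checking: Graphics(period 1) before Ethics(period 2); Topology(period 2) before Chem(period 7); Ethics(period 2) before Chem(period 7); HCI(period 1) before Chem(period 7); Graphics(period 1) before Topology(period 2); ML=period 2 in [period 2,period 5]; Physics=period 1 in [period 1,period 2]; Chem=period 7 in [period 7,period 8]; Ethics=period 2 in [period 2,period 7]; Databases=period 2 in [period 2,period 4]; Compilers=period 2 in [period 2,period 7].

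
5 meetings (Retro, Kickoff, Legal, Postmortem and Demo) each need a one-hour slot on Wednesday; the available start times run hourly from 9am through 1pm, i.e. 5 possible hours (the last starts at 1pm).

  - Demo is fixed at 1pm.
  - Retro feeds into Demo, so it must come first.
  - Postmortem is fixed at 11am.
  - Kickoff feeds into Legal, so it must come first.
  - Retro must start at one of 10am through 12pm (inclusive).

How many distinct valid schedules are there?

Splitting on Retro: it can be 10am (10), 11am (10), 12pm (10). Listing each branch's schedules as (Kickoff, Legal, Postmortem, Demo):
Retro=10am: (9am,10am,11am,1pm) (9am,11am,11am,1pm) (9am,12pm,11am,1pm) (9am,1pm,11am,1pm) (10am,11am,11am,1pm) (10am,12pm,11am,1pm) (10am,1pm,11am,1pm) (11am,12pm,11am,1pm) (11am,1pm,11am,1pm) (12pm,1pm,11am,1pm) — 10.
Retro=11am: (9am,10am,11am,1pm) (9am,11am,11am,1pm) (9am,12pm,11am,1pm) (9am,1pm,11am,1pm) (10am,11am,11am,1pm) (10am,12pm,11am,1pm) (10am,1pm,11am,1pm) (11am,12pm,11am,1pm) (11am,1pm,11am,1pm) (12pm,1pm,11am,1pm) — 10.
Retro=12pm: (9am,10am,11am,1pm) (9am,11am,11am,1pm) (9am,12pm,11am,1pm) (9am,1pm,11am,1pm) (10am,11am,11am,1pm) (10am,12pm,11am,1pm) (10am,1pm,11am,1pm) (11am,12pm,11am,1pm) (11am,1pm,11am,1pm) (12pm,1pm,11am,1pm) — 10.
Summing: 10 + 10 + 10 = 30.

30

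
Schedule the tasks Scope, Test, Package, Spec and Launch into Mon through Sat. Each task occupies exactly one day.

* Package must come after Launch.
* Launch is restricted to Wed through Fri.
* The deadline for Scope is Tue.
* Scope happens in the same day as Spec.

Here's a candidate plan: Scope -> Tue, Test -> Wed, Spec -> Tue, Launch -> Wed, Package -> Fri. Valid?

Valid

The deadline for Scope is Tue — holds.
Launch is restricted to Wed through Fri — holds.
Package must come after Launch — holds.
Scope happens in the same day as Spec — holds.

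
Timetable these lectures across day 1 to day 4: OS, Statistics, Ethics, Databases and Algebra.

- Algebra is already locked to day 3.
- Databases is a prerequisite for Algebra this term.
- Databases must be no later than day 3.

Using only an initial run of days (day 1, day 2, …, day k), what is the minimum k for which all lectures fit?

The precedence chain requires at least 2 distinct days.
Algebra can't be placed before day 3, so the schedule must run through at least day 3.
3 works (last occupied day: day 3): for example Statistics in day 1, Algebra in day 3, Databases in day 1, OS in day 1, Ethics in day 1.

3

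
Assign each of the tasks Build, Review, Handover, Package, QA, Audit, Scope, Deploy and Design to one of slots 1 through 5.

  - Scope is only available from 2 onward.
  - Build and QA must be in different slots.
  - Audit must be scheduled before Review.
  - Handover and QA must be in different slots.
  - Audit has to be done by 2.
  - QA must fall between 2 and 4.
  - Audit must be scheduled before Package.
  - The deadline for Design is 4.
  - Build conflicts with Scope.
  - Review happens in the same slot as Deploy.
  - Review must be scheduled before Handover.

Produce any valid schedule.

Audit=1, QA=2, Build=1, Deploy=2, Design=1, Package=2, Review=2, Handover=3, Scope=2

Checking: Audit(1) before Package(2); Audit(1) before Review(2); Review(2) before Handover(3); Handover(3) != QA(2); Build(1) != Scope(2); Build(1) != QA(2); Review = Deploy = 2; Design=1 in [1,4]; QA=2 in [2,4]; Scope=2 in [2,5]; Audit=1 in [1,2].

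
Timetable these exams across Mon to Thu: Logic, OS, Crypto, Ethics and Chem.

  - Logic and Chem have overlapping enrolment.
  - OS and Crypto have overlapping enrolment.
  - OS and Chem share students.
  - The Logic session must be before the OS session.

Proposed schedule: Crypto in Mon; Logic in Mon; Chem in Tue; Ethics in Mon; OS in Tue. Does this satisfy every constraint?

The Logic session must be before the OS session — holds.
OS and Chem share students — violated.
Logic and Chem have overlapping enrolment — holds.
OS and Crypto have overlapping enrolment — holds.

Invalid. OS and Chem share students.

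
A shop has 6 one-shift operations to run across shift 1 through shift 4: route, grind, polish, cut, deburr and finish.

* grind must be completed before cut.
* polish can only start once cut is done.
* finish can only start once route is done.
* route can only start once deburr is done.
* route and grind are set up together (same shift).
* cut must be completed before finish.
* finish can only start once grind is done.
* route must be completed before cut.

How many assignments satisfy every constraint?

Enumerating: polish -> shift 4, route -> shift 2, cut -> shift 3, grind -> shift 2, deburr -> shift 1, finish -> shift 4.

1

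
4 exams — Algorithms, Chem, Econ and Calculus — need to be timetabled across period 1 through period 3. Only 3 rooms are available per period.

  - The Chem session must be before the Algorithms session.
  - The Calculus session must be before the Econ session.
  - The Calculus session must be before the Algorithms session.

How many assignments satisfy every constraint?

8

Splitting on Algorithms: it can be period 2 (2), period 3 (6). Listing each branch's schedules as (Chem, Econ, Calculus) by period number:
Algorithms=period 2: (1,2,1) (1,3,1) — 2.
Algorithms=period 3: (1,2,1) (1,3,1) (1,3,2) (2,2,1) (2,3,1) (2,3,2) — 6.
Summing: 2 + 6 = 8.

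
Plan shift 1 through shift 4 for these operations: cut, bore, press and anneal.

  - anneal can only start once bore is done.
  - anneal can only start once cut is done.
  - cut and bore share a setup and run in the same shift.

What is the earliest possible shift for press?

shift 1

press at shift 1 is achievable: cut in shift 1, anneal in shift 2, bore in shift 1, press in shift 1.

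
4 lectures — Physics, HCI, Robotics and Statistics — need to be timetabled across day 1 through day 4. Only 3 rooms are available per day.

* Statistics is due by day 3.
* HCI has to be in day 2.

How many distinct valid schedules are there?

Splitting on Physics: it can be day 1 (12), day 2 (11), day 3 (12), day 4 (12). Listing each branch's schedules as (HCI, Robotics, Statistics) by day number:
Physics=day 1: (2,1,1) (2,1,2) (2,1,3) (2,2,1) (2,2,2) (2,2,3) (2,3,1) (2,3,2) (2,3,3) (2,4,1) (2,4,2) (2,4,3) — 12.
Physics=day 2: (2,1,1) (2,1,2) (2,1,3) (2,2,1) (2,2,3) (2,3,1) (2,3,2) (2,3,3) (2,4,1) (2,4,2) (2,4,3) — 11.
Physics=day 3: (2,1,1) (2,1,2) (2,1,3) (2,2,1) (2,2,2) (2,2,3) (2,3,1) (2,3,2) (2,3,3) (2,4,1) (2,4,2) (2,4,3) — 12.
Physics=day 4: (2,1,1) (2,1,2) (2,1,3) (2,2,1) (2,2,2) (2,2,3) (2,3,1) (2,3,2) (2,3,3) (2,4,1) (2,4,2) (2,4,3) — 12.
Summing: 12 + 11 + 12 + 12 = 47.

47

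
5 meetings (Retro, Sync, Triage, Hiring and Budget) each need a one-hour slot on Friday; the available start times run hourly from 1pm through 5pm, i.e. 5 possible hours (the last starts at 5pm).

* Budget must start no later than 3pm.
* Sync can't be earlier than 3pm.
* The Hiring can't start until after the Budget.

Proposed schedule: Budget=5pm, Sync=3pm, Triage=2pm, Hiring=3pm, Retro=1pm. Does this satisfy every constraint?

Sync can't be earlier than 3pm — holds.
The Hiring can't start until after the Budget — violated.
Budget must start no later than 3pm — violated.

No. The Hiring can't start until after the Budget is not satisfied.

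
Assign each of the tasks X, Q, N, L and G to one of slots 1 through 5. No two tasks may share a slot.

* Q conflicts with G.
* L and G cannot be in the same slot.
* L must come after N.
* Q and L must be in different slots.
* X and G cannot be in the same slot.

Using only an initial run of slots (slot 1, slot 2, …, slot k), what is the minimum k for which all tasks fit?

5 slots

The precedence chain requires at least 2 distinct slots.
With at most 1 per slot and 5 tasks, at least 5 slots are needed.
5 works (last occupied slot: 5): for example N in 1, G in 5, Q in 4, L in 2, X in 3.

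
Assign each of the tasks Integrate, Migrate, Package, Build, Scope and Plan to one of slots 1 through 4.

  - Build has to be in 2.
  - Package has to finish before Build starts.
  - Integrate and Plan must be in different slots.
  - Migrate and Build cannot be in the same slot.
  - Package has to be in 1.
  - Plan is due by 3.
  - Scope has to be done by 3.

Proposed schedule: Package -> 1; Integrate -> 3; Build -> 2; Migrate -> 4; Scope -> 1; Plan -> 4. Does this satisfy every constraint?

Migrate and Build cannot be in the same slot — holds.
Build has to be in 2 — holds.
Package has to be in 1 — holds.
Integrate and Plan must be in different slots — holds.
Scope has to be done by 3 — holds.
Plan is due by 3 — violated.
Package has to finish before Build starts — holds.

Invalid. Plan is due by 3.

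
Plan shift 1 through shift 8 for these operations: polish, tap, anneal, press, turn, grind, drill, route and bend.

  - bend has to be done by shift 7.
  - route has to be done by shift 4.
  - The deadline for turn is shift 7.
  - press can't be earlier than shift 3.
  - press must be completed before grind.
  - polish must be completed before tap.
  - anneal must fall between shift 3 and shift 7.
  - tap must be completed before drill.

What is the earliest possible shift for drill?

shift 3

Precedence pushes drill to at least shift 3.
drill at shift 3 is achievable: route in shift 1; tap in shift 2; bend in shift 1; polish in shift 1; anneal in shift 3; turn in shift 1; grind in shift 4; press in shift 3; drill in shift 3.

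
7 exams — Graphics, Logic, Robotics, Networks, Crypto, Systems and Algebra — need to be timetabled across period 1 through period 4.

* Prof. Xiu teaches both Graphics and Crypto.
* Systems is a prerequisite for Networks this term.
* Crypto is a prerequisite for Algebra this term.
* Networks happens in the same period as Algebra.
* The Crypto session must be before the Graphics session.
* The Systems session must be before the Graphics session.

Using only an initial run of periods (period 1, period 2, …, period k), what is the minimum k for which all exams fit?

The precedence chain requires at least 2 distinct periods.
2 works (last occupied period: period 2): for example Logic=period 1, Graphics=period 2, Algebra=period 2, Crypto=period 1, Robotics=period 1, Systems=period 1, Networks=period 2.

2 periods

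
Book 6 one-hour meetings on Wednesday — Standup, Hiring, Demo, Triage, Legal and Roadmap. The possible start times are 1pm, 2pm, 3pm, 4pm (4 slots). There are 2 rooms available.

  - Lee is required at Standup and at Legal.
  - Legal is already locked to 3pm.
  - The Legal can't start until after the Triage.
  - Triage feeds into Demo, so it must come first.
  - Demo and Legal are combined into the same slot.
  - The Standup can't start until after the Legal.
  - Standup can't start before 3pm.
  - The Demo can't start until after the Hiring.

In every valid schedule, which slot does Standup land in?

Standup's window is 3pm–4pm.
Legal is fixed at 3pm, and Standup can't share a slot with Legal.
So Standup must be 4pm.

4pm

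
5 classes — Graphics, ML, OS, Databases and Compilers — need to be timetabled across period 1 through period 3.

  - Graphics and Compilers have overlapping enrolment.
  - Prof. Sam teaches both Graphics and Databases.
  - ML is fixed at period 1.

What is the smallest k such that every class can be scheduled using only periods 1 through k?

Could 1 period be enough, i.e. nothing placed later than period 1? No: Databases can't share with Graphics (period 1) → nothing is left.
So 1 period is not enough.
2 works (last occupied period: period 2): for example Graphics in period 1; Compilers in period 2; ML in period 1; Databases in period 2; OS in period 1.

2 periods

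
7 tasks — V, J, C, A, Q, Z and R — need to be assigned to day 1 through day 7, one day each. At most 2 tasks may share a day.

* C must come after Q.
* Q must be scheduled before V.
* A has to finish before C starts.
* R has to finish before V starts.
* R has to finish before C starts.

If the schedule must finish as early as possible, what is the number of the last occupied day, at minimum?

The precedence chain requires at least 2 distinct days.
With at most 2 per day and 7 tasks, at least 4 days are needed.
4 works (last occupied day: day 4): for example J in day 3; R in day 1; A in day 2; Q in day 1; V in day 2; Z in day 4; C in day 3.

day 4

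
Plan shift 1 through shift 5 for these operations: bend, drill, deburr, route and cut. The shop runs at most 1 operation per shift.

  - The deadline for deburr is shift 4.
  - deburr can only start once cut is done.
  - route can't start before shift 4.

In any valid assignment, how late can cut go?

shift 3

Downstream work caps cut at shift 3.
cut at shift 3 is achievable: deburr=shift 4; route=shift 5; cut=shift 3; drill=shift 2; bend=shift 1.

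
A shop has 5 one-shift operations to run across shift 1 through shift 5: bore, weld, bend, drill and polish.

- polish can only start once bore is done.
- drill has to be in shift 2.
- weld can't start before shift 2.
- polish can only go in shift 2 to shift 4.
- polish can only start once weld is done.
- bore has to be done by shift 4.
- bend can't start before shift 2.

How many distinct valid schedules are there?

32

Splitting on bore: it can be shift 1 (12), shift 2 (12), shift 3 (8). Listing each branch's schedules as (weld, bend, drill, polish) by shift number:
bore=shift 1: (2,2,2,3) (2,2,2,4) (2,3,2,3) (2,3,2,4) (2,4,2,3) (2,4,2,4) (2,5,2,3) (2,5,2,4) (3,2,2,4) (3,3,2,4) (3,4,2,4) (3,5,2,4) — 12.
bore=shift 2: (2,2,2,3) (2,2,2,4) (2,3,2,3) (2,3,2,4) (2,4,2,3) (2,4,2,4) (2,5,2,3) (2,5,2,4) (3,2,2,4) (3,3,2,4) (3,4,2,4) (3,5,2,4) — 12.
bore=shift 3: (2,2,2,4) (2,3,2,4) (2,4,2,4) (2,5,2,4) (3,2,2,4) (3,3,2,4) (3,4,2,4) (3,5,2,4) — 8.
Summing: 12 + 12 + 8 = 32.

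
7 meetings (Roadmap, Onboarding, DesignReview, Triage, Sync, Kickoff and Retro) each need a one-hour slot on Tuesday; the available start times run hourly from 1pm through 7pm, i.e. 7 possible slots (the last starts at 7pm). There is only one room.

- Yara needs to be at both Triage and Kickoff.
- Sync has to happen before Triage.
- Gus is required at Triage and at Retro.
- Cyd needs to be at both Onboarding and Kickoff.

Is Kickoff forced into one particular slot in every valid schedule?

No

Kickoff can be 1pm (e.g. DesignReview -> 6pm, Roadmap -> 4pm, Sync -> 2pm, Kickoff -> 1pm, Onboarding -> 5pm, Retro -> 7pm, Triage -> 3pm) or 2pm (e.g. Kickoff -> 2pm; Onboarding -> 5pm; Sync -> 1pm; Roadmap -> 4pm; DesignReview -> 6pm; Triage -> 3pm; Retro -> 7pm).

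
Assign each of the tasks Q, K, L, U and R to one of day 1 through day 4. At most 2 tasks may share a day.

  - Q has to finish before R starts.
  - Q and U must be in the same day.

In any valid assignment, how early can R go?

day 2

Precedence pushes R to at least day 2.
R at day 2 is achievable: L=day 3, R=day 2, Q=day 1, K=day 2, U=day 1.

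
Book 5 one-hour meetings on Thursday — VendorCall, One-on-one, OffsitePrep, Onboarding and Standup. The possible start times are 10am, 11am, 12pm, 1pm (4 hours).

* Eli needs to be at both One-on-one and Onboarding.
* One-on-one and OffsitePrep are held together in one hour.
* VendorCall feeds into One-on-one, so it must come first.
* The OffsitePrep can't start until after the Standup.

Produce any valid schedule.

VendorCall=10am; Standup=10am; Onboarding=10am; One-on-one=11am; OffsitePrep=11am

Checking: Standup(10am) before OffsitePrep(11am); VendorCall(10am) before One-on-one(11am); One-on-one(11am) != Onboarding(10am); One-on-one = OffsitePrep = 11am.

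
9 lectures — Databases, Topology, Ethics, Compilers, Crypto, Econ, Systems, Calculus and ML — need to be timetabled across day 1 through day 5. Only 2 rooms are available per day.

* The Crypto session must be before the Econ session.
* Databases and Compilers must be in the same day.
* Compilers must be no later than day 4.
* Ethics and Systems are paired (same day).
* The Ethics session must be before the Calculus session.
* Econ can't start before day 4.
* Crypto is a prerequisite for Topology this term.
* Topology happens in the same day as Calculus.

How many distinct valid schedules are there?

Splitting on Databases: it can be day 1 (8), day 2 (8), day 3 (8), day 4 (4). Listing each branch's schedules as (Topology, Ethics, Compilers, Crypto, Econ, Systems, Calculus, ML) by day number:
Databases=day 1: (4,2,1,3,5,2,4,3) (4,2,1,3,5,2,4,5) (4,3,1,2,5,3,4,2) (4,3,1,2,5,3,4,5) (5,2,1,3,4,2,5,3) (5,2,1,3,4,2,5,4) (5,3,1,2,4,3,5,2) (5,3,1,2,4,3,5,4) — 8.
Databases=day 2: (4,1,2,3,5,1,4,3) (4,1,2,3,5,1,4,5) (4,3,2,1,5,3,4,1) (4,3,2,1,5,3,4,5) (5,1,2,3,4,1,5,3) (5,1,2,3,4,1,5,4) (5,3,2,1,4,3,5,1) (5,3,2,1,4,3,5,4) — 8.
Databases=day 3: (4,1,3,2,5,1,4,2) (4,1,3,2,5,1,4,5) (4,2,3,1,5,2,4,1) (4,2,3,1,5,2,4,5) (5,1,3,2,4,1,5,2) (5,1,3,2,4,1,5,4) (5,2,3,1,4,2,5,1) (5,2,3,1,4,2,5,4) — 8.
Databases=day 4: (3,1,4,2,5,1,3,2) (3,1,4,2,5,1,3,5) (3,2,4,1,5,2,3,1) (3,2,4,1,5,2,3,5) — 4.
Summing: 8 + 8 + 8 + 4 = 28.

28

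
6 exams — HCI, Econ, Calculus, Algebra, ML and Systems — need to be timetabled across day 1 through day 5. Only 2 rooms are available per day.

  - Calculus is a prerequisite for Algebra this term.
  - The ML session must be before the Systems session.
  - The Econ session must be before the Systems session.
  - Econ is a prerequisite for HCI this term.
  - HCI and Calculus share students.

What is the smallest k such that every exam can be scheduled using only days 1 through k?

The precedence chain requires at least 2 distinct days.
With at most 2 per day and 6 exams, at least 3 days are needed.
3 works (last occupied day: day 3): for example Systems -> day 2, Algebra -> day 3, Econ -> day 1, HCI -> day 3, Calculus -> day 2, ML -> day 1.

3 days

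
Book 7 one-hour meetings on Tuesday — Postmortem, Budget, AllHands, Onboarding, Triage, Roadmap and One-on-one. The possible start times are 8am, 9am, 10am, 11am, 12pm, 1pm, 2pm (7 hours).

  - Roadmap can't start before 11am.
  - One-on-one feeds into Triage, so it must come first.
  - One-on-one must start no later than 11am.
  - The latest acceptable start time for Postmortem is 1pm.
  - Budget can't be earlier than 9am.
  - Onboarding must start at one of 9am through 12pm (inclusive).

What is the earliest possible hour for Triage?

9am

Precedence pushes Triage to at least 9am.
Triage at 9am is achievable: Triage in 9am; Onboarding in 9am; One-on-one in 8am; AllHands in 8am; Postmortem in 8am; Budget in 9am; Roadmap in 11am.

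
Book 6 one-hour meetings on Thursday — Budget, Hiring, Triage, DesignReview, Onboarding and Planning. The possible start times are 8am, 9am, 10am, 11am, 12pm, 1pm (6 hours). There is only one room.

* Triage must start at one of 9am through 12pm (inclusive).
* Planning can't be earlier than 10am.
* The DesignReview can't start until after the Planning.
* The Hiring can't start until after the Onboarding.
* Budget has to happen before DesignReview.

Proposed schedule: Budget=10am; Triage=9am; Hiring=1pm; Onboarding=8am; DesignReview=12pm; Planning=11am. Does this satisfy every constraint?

Budget has to happen before DesignReview — holds.
Planning can't be earlier than 10am — holds.
Triage must start at one of 9am through 12pm (inclusive) — holds.
There is only one room — holds.
The DesignReview can't start until after the Planning — holds.
The Hiring can't start until after the Onboarding — holds.

Yes, all constraints hold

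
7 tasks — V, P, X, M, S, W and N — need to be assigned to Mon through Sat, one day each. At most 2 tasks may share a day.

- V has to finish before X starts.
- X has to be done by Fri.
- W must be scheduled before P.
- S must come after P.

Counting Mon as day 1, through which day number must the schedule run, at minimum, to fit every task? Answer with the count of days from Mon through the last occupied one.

4 days

The precedence chain requires at least 3 distinct days.
With at most 2 per day and 7 tasks, at least 4 days are needed.
4 works (last occupied day: Thu): for example W=Mon, S=Wed, N=Thu, V=Mon, M=Wed, X=Tue, P=Tue.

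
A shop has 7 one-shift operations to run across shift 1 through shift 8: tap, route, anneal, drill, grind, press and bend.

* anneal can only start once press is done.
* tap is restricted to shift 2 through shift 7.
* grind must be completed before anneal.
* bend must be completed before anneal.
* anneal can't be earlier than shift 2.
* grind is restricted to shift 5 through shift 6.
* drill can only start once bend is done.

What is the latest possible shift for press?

Downstream work caps press at shift 7.
press at shift 7 is achievable: grind in shift 5; anneal in shift 8; bend in shift 1; press in shift 7; route in shift 1; tap in shift 2; drill in shift 2.

shift 7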